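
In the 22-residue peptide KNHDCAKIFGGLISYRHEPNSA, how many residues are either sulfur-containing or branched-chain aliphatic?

4

Sulfur-containing: C, M. Branched-chain aliphatic: I, L, V.
Sulfur-containing residues here: C5 (1).
Branched-chain aliphatic residues here: I8, L12, I13 (3).
The two groups share no amino acid, so total = 1 + 3 = 4.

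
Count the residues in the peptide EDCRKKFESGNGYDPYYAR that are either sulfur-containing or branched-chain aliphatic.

1

Sulfur-containing: C, M. Branched-chain aliphatic: I, L, V.
Sulfur-containing residues here: C3 (1).
Branched-chain aliphatic residues here: none (0).
The two groups share no amino acid, so total = 1 + 0 = 1.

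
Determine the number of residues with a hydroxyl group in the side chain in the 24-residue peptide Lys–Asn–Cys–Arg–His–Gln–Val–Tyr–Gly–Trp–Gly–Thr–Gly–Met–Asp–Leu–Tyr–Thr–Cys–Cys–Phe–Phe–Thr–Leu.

5

Serine (S), threonine (T), and tyrosine (Y) each carry a hydroxyl group on the side chain.
Matching residues: Tyr8, Thr12, Tyr17, Thr18, Thr23.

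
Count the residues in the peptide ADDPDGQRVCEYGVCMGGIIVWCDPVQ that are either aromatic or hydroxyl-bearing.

2

Aromatic: F, W, Y. Hydroxyl-bearing: S, T, Y.
Aromatic residues here: Y12, W22 (2).
Hydroxyl-bearing residues here: Y12 (1).
Y is in both groups, so the 1 Y residue must not be double-counted.
Total = 2 + 1 − 1 = 2.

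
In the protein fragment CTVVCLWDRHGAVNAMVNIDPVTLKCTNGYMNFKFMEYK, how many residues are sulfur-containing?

The sulfur-bearing residues are cysteine (–SH) and methionine (–S–CH₃).
Matching residues: C1, C5, M16, C26, M31, M36.

6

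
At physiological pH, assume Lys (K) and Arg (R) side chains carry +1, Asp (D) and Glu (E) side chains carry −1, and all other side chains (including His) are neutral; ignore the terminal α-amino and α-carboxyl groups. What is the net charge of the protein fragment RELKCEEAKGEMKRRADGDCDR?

Positive (K, R): R1, K4, K9, K13, R14, R15, R22 → +7.
Negative (D, E): E2, E6, E7, E11, D17, D19, D21 → −7.
Net charge = (+7) + (−7) = 0.

0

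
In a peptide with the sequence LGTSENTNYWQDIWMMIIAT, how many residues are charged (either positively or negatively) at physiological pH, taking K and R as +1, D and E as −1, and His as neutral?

2

Charged side chains at pH ~7.4: K, R (positive); D, E (negative).
Matching residues: E5, D12.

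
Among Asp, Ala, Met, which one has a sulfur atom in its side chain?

Only Cys (C) and Met (M) have a sulfur atom in the side chain.
Of the listed options, only Met belongs to this group.

Met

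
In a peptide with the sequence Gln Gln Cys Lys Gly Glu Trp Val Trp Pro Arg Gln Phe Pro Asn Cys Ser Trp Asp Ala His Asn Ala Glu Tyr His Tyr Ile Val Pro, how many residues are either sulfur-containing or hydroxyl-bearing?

5

Sulfur-containing: C, M. Hydroxyl-bearing: S, T, Y.
Sulfur-containing residues here: Cys3, Cys16 (2).
Hydroxyl-bearing residues here: Ser17, Tyr25, Tyr27 (3).
The two groups share no amino acid, so total = 2 + 3 = 5.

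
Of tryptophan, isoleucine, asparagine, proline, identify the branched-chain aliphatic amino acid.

isoleucine

Valine (V), leucine (L), and isoleucine (I) are the branched-chain amino acids.
Of the listed options, only isoleucine belongs to this group.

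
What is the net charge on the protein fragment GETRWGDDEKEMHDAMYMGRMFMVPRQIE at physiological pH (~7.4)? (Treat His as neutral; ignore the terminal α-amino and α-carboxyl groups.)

-3

Near pH 7.4, K and R contribute +1 each, D and E contribute −1 each, and every other side chain (His included, as stated) is uncharged.
Positive (K, R): R4, K10, R20, R26 → +4.
Negative (D, E): E2, D7, D8, E9, E11, D14, E29 → −7.
Net charge = (+4) + (−7) = −3.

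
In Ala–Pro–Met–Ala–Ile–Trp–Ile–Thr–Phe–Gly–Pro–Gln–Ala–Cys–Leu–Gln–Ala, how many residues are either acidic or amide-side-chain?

2

Acidic: D, E. Amide-side-chain: N, Q.
Acidic residues here: none (0).
Amide-side-chain residues here: Gln12, Gln16 (2).
The two groups share no amino acid, so total = 0 + 2 = 2.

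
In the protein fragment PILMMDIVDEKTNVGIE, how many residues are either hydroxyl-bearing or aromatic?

Hydroxyl-bearing: S, T, Y. Aromatic: F, W, Y.
Hydroxyl-bearing residues here: T12 (1).
Aromatic residues here: none (0).
(Y belongs to both groups, but none appear in this sequence.) Total = 1 + 0 = 1.

1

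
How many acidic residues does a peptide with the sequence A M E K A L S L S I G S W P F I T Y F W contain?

1

Aspartate (D) and glutamate (E) have carboxylic-acid side chains and are the acidic amino acids.
Matching residues: E3.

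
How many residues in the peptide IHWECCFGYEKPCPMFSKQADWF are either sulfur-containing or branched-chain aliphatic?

5

Sulfur-containing: C, M. Branched-chain aliphatic: I, L, V.
Sulfur-containing residues here: C5, C6, C13, M15 (4).
Branched-chain aliphatic residues here: I1 (1).
The two groups share no amino acid, so total = 4 + 1 = 5.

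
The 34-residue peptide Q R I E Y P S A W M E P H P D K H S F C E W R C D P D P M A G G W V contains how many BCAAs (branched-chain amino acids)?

Valine (V), leucine (L), and isoleucine (I) are the branched-chain amino acids.
Matching residues: I3, V34.

2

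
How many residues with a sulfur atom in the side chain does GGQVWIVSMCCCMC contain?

6

Only Cys (C) and Met (M) have a sulfur atom in the side chain.
Matching residues: M9, C10, C11, C12, M13, C14.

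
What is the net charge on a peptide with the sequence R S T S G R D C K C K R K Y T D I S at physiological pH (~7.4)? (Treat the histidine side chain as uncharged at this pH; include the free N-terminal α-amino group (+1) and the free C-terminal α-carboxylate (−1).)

The side chains ionized at physiological pH are Lys/Arg (+1) and Asp/Glu (−1); with His treated as neutral, nothing else contributes.
Positive (K, R): R1, R6, K9, K11, R12, K13 → +6.
Negative (D, E): D7, D16 → −2.
The N-terminus (+1) and C-terminus (−1) cancel.
Net charge = (+6) + (−2) = +4.

+4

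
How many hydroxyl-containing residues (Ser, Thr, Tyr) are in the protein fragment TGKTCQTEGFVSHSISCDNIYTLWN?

8

Matching residues: T1, T4, T7, S12, S14, S16, Y21, T22.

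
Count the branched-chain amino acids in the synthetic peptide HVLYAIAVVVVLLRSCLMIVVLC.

14

Valine (V), leucine (L), and isoleucine (I) are the branched-chain amino acids.
Matching residues: V2, L3, I6, V8, V9, V10, V11, L12, L13, L17, I19, V20, V21, L22.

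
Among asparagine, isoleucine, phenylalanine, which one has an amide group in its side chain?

asparagine

The amide-side-chain residues are Asn (N) and Gln (Q).
Of the listed options, only asparagine belongs to this group.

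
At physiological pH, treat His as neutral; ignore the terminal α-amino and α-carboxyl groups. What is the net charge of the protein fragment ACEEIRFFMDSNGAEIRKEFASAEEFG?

The side chains ionized at physiological pH are Lys/Arg (+1) and Asp/Glu (−1); with His treated as neutral, nothing else contributes.
Positive (K, R): R6, R17, K18 → +3.
Negative (D, E): E3, E4, D10, E15, E19, E24, E25 → −7.
Net charge = (+3) + (−7) = −4.

-4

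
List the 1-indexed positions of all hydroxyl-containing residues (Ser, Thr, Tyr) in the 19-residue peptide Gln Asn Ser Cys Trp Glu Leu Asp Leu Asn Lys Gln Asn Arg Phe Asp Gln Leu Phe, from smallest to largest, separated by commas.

Matching residues: Ser3.

3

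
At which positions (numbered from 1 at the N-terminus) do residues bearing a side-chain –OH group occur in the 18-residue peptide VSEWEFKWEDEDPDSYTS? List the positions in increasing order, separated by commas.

2, 15, 16, 17, 18

Serine (S), threonine (T), and tyrosine (Y) each carry a hydroxyl group on the side chain.
Matching residues: S2, S15, Y16, T17, S18.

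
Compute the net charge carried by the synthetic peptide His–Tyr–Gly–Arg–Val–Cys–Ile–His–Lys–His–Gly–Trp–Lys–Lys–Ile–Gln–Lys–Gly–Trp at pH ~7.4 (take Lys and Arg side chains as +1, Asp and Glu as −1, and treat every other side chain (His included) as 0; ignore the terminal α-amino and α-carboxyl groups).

Positive (K, R): Arg4, Lys9, Lys13, Lys14, Lys17 → +5.
Negative (D, E): none → −0.
Net charge = (+5) + (−0) = +5.

+5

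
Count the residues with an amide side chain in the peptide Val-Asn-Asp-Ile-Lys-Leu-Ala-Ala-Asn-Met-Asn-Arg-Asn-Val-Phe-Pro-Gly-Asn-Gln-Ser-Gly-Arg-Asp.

6

The amide-side-chain residues are Asn (N) and Gln (Q).
Matching residues: Asn2, Asn9, Asn11, Asn13, Asn18, Gln19.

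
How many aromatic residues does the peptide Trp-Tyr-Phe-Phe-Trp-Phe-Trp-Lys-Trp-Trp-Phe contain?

Phenylalanine (F), tryptophan (W), and tyrosine (Y) have aromatic ring side chains.
Matching residues: Trp1, Tyr2, Phe3, Phe4, Trp5, Phe6, Trp7, Trp9, Trp10, Phe11.

10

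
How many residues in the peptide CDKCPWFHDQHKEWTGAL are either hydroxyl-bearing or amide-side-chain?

Hydroxyl-bearing: S, T, Y. Amide-side-chain: N, Q.
Hydroxyl-bearing residues here: T15 (1).
Amide-side-chain residues here: Q10 (1).
The two groups share no amino acid, so total = 1 + 1 = 2.

2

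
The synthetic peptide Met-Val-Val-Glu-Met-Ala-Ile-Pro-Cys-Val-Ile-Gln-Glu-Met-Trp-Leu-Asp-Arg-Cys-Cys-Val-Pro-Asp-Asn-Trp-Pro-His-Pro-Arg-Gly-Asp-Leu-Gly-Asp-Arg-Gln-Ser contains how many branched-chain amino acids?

8

V, L, and I make up the branched-chain aliphatic group.
Matching residues: Val2, Val3, Ile7, Val10, Ile11, Leu16, Val21, Leu32.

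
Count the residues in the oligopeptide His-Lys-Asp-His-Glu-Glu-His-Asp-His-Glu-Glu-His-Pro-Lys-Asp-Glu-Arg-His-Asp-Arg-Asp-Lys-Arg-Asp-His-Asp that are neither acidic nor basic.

Acidic: D, E. Basic: K, R, H. All other residues are neither.
Matching residues: Pro13.

1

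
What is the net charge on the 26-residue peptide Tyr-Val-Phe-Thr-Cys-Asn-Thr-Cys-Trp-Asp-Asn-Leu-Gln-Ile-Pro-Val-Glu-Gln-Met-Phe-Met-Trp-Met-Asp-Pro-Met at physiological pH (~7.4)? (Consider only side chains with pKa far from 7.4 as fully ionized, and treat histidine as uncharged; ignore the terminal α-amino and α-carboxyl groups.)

Near pH 7.4, K and R contribute +1 each, D and E contribute −1 each, and every other side chain (His included, as stated) is uncharged.
Positive (K, R): none → +0.
Negative (D, E): Asp10, Glu17, Asp24 → −3.
Net charge = (+0) + (−3) = −3.

-3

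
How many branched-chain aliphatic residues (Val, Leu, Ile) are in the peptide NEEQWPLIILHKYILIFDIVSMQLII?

12

Matching residues: L7, I8, I9, L10, I14, L15, I16, I19, V20, L24, I25, I26.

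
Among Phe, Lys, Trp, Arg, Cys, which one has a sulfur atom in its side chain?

Cys

The sulfur-bearing residues are cysteine (–SH) and methionine (–S–CH₃).
Of the listed options, only Cys belongs to this group.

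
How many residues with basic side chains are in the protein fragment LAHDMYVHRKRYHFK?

7

K, R, and H are the three residues with basic side chains (ε-amine, guanidinium, and imidazole respectively).
Matching residues: H3, H8, R9, K10, R11, H13, K15.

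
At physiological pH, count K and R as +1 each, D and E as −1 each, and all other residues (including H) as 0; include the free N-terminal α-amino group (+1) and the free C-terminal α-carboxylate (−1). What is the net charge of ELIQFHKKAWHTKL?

Positive (K, R): K7, K8, K13 → +3.
Negative (D, E): E1 → −1.
The N-terminus (+1) and C-terminus (−1) cancel.
Net charge = (+3) + (−1) = +2.

+2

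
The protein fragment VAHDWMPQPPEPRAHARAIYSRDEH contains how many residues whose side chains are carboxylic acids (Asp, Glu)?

Matching residues: D4, E11, D23, E24.

4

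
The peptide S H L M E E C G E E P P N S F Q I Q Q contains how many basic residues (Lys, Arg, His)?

Matching residues: H2.

1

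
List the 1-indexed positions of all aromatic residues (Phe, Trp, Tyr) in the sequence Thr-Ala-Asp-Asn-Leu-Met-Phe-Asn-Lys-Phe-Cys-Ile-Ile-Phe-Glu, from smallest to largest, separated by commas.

Matching residues: Phe7, Phe10, Phe14.

7, 10, 14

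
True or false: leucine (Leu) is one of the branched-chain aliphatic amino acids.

Valine (V), leucine (L), and isoleucine (I) are the branched-chain amino acids.
Leucine is in this group.

True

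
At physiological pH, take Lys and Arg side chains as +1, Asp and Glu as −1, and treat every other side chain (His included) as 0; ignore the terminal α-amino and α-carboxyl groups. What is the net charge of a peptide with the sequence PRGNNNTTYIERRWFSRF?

+3

Positive (K, R): R2, R12, R13, R17 → +4.
Negative (D, E): E11 → −1.
Net charge = (+4) + (−1) = +3.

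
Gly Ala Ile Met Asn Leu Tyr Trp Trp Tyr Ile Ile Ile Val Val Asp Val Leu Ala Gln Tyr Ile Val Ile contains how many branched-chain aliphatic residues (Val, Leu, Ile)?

12

Matching residues: Ile3, Leu6, Ile11, Ile12, Ile13, Val14, Val15, Val17, Leu18, Ile22, Val23, Ile24.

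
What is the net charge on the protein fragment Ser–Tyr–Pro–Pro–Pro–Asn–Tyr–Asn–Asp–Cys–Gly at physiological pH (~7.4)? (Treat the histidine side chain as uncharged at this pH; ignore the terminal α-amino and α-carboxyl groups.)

The side chains ionized at physiological pH are Lys/Arg (+1) and Asp/Glu (−1); with His treated as neutral, nothing else contributes.
Positive (K, R): none → +0.
Negative (D, E): Asp9 → −1.
Net charge = (+0) + (−1) = −1.

-1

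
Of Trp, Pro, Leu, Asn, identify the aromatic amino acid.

Trp

Phenylalanine (F), tryptophan (W), and tyrosine (Y) have aromatic ring side chains.
Of the listed options, only Trp belongs to this group.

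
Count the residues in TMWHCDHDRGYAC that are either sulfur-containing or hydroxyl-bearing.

Sulfur-containing: C, M. Hydroxyl-bearing: S, T, Y.
Sulfur-containing residues here: M2, C5, C13 (3).
Hydroxyl-bearing residues here: T1, Y11 (2).
The two groups share no amino acid, so total = 3 + 2 = 5.

5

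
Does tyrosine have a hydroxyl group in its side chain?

Yes

Serine (S), threonine (T), and tyrosine (Y) each carry a hydroxyl group on the side chain.
Tyrosine is in this group.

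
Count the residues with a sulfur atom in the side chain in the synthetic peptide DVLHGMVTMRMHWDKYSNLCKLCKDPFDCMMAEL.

Only Cys (C) and Met (M) have a sulfur atom in the side chain.
Matching residues: M6, M9, M11, C20, C23, C29, M30, M31.

8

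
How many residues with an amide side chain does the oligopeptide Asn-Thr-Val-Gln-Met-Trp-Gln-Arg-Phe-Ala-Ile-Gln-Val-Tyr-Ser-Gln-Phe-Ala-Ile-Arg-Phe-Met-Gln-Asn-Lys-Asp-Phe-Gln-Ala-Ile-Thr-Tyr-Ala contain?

8

Only N (asparagine) and Q (glutamine) carry a side-chain carboxamide.
Matching residues: Asn1, Gln4, Gln7, Gln12, Gln16, Gln23, Asn24, Gln28.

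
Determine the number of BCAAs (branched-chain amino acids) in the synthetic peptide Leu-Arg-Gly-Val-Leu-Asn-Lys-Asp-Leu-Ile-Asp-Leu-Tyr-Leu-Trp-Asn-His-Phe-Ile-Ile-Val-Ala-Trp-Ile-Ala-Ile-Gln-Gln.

12

V, L, and I make up the branched-chain aliphatic group.
Matching residues: Leu1, Val4, Leu5, Leu9, Ile10, Leu12, Leu14, Ile19, Ile20, Val21, Ile24, Ile26.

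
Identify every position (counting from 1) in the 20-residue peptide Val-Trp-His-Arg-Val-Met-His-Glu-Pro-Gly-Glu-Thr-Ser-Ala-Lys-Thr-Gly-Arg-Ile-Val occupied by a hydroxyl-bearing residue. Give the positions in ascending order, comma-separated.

Serine (S), threonine (T), and tyrosine (Y) each carry a hydroxyl group on the side chain.
Matching residues: Thr12, Ser13, Thr16.

12, 13, 16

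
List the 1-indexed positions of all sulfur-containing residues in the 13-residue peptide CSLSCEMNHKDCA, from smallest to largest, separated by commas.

1, 5, 7, 12

The sulfur-bearing residues are cysteine (–SH) and methionine (–S–CH₃).
Matching residues: C1, C5, M7, C12.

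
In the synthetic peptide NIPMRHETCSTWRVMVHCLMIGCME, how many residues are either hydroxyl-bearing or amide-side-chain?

4

Hydroxyl-bearing: S, T, Y. Amide-side-chain: N, Q.
Hydroxyl-bearing residues here: T8, S10, T11 (3).
Amide-side-chain residues here: N1 (1).
The two groups share no amino acid, so total = 3 + 1 = 4.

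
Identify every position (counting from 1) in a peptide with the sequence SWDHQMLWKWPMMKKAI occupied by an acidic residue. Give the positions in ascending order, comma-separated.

Aspartate (D) and glutamate (E) have carboxylic-acid side chains and are the acidic amino acids.
Matching residues: D3.

3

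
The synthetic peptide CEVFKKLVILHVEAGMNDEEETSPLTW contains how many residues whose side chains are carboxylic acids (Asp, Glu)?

Matching residues: E2, E13, D18, E19, E20, E21.

6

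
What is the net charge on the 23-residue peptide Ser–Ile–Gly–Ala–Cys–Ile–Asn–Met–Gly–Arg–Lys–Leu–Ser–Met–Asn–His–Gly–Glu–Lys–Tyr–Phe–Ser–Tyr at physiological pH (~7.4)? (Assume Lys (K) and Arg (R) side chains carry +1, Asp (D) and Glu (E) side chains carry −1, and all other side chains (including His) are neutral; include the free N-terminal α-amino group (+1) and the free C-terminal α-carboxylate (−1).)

+2

Positive (K, R): Arg10, Lys11, Lys19 → +3.
Negative (D, E): Glu18 → −1.
The N-terminus (+1) and C-terminus (−1) cancel.
Net charge = (+3) + (−1) = +2.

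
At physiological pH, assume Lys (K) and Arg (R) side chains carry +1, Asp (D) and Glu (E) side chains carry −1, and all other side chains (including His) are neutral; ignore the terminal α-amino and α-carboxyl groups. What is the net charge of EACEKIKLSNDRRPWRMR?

+3

Positive (K, R): K5, K7, R12, R13, R16, R18 → +6.
Negative (D, E): E1, E4, D11 → −3.
Net charge = (+6) + (−3) = +3.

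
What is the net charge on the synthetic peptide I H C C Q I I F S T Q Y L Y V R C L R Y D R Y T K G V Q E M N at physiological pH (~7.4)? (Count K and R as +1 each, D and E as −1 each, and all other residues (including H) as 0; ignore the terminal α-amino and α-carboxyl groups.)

Positive (K, R): R16, R19, R22, K25 → +4.
Negative (D, E): D21, E29 → −2.
Net charge = (+4) + (−2) = +2.

+2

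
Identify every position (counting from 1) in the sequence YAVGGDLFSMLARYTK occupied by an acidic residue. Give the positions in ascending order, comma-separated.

6

The acidic residues are Asp (D) and Glu (E), whose side chains end in a carboxylate group.
Matching residues: D6.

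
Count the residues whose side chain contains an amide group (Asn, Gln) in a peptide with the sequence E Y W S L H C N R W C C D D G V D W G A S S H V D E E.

Matching residues: N8.

1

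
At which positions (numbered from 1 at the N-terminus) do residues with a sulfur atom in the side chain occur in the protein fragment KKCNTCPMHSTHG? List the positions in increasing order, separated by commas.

Only Cys (C) and Met (M) have a sulfur atom in the side chain.
Matching residues: C3, C6, M8.

3, 6, 8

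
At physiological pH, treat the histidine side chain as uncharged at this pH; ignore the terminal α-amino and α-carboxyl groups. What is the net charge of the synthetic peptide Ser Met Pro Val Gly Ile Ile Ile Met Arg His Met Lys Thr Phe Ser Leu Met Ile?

Near pH 7.4, K and R contribute +1 each, D and E contribute −1 each, and every other side chain (His included, as stated) is uncharged.
Positive (K, R): Arg10, Lys13 → +2.
Negative (D, E): none → −0.
Net charge = (+2) + (−0) = +2.

+2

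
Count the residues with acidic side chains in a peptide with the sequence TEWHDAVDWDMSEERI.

Only D (aspartate) and E (glutamate) carry a side-chain carboxylic acid.
Matching residues: E2, D5, D8, D10, E13, E14.

6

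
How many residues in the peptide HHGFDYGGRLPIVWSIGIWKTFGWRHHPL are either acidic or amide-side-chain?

1

Acidic: D, E. Amide-side-chain: N, Q.
Acidic residues here: D5 (1).
Amide-side-chain residues here: none (0).
The two groups share no amino acid, so total = 1 + 0 = 1.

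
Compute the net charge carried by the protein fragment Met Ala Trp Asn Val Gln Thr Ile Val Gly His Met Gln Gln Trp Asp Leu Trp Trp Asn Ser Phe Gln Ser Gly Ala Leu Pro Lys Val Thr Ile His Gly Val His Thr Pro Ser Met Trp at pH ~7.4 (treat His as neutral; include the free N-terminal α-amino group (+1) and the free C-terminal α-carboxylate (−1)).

0

At pH ~7.4 the Lys and Arg side chains are protonated (+1), the Asp and Glu side chains are deprotonated (−1), and with His taken as neutral all other side chains carry no charge.
Positive (K, R): Lys29 → +1.
Negative (D, E): Asp16 → −1.
The N-terminus (+1) and C-terminus (−1) cancel.
Net charge = (+1) + (−1) = 0.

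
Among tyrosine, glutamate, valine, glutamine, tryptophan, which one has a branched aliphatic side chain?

valine

V, L, and I make up the branched-chain aliphatic group.
Of the listed options, only valine belongs to this group.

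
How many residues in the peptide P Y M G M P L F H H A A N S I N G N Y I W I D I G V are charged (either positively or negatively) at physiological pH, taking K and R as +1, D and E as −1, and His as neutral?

Charged side chains at pH ~7.4: K, R (positive); D, E (negative).
Matching residues: D23.

1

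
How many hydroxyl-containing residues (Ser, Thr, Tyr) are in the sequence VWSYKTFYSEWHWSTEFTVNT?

9

Matching residues: S3, Y4, T6, Y8, S9, S14, T15, T18, T21.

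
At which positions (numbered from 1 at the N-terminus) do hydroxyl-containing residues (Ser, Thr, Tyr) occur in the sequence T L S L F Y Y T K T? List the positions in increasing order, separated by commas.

Matching residues: T1, S3, Y6, Y7, T8, T10.

1, 3, 6, 7, 8, 10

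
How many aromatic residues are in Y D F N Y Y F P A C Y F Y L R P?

8

F, W, and Y each carry an aromatic ring on the side chain.
Matching residues: Y1, F3, Y5, Y6, F7, Y11, F12, Y13.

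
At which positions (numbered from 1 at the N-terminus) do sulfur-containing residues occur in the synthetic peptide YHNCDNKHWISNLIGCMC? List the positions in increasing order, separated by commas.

4, 16, 17, 18

The sulfur-bearing residues are cysteine (–SH) and methionine (–S–CH₃).
Matching residues: C4, C16, M17, C18.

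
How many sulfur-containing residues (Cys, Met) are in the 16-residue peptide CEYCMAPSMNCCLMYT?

7

Matching residues: C1, C4, M5, M9, C11, C12, M14.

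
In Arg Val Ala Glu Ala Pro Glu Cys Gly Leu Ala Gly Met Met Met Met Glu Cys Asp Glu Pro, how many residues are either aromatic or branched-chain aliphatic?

2

Aromatic: F, W, Y. Branched-chain aliphatic: I, L, V.
Aromatic residues here: none (0).
Branched-chain aliphatic residues here: Val2, Leu10 (2).
The two groups share no amino acid, so total = 0 + 2 = 2.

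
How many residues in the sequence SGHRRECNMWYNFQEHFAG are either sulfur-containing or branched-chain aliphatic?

Sulfur-containing: C, M. Branched-chain aliphatic: I, L, V.
Sulfur-containing residues here: C7, M9 (2).
Branched-chain aliphatic residues here: none (0).
The two groups share no amino acid, so total = 2 + 0 = 2.

2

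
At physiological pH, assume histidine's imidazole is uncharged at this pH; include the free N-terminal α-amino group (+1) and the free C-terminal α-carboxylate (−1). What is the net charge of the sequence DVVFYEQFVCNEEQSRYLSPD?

-4

Near pH 7.4, K and R contribute +1 each, D and E contribute −1 each, and every other side chain (His included, as stated) is uncharged.
Positive (K, R): R16 → +1.
Negative (D, E): D1, E6, E12, E13, D21 → −5.
The N-terminus (+1) and C-terminus (−1) cancel.
Net charge = (+1) + (−5) = −4.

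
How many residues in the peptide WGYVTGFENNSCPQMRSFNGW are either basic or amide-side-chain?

5

Basic: H, K, R. Amide-side-chain: N, Q.
Basic residues here: R16 (1).
Amide-side-chain residues here: N9, N10, Q14, N19 (4).
The two groups share no amino acid, so total = 1 + 4 = 5.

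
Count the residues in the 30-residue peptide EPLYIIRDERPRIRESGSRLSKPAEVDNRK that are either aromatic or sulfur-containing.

1

Aromatic: F, W, Y. Sulfur-containing: C, M.
Aromatic residues here: Y4 (1).
Sulfur-containing residues here: none (0).
The two groups share no amino acid, so total = 1 + 0 = 1.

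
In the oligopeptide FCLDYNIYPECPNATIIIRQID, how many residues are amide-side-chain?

3

Only N (asparagine) and Q (glutamine) carry a side-chain carboxamide.
Matching residues: N6, N13, Q20.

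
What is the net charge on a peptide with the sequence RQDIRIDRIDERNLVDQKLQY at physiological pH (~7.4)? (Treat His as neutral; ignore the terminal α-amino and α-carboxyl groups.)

0

The side chains ionized at physiological pH are Lys/Arg (+1) and Asp/Glu (−1); with His treated as neutral, nothing else contributes.
Positive (K, R): R1, R5, R8, R12, K18 → +5.
Negative (D, E): D3, D7, D10, E11, D16 → −5.
Net charge = (+5) + (−5) = 0.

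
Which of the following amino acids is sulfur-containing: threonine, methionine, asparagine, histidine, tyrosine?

The sulfur-bearing residues are cysteine (–SH) and methionine (–S–CH₃).
Of the listed options, only methionine belongs to this group.

methionine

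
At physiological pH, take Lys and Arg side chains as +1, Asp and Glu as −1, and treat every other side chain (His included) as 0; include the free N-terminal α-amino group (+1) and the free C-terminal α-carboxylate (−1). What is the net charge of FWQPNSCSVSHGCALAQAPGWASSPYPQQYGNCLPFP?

Positive (K, R): none → +0.
Negative (D, E): none → −0.
The N-terminus (+1) and C-terminus (−1) cancel.
Net charge = (+0) + (−0) = 0.

0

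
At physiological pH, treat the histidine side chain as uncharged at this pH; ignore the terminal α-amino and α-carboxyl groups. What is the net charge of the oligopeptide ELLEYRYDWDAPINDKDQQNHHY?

-4

The side chains ionized at physiological pH are Lys/Arg (+1) and Asp/Glu (−1); with His treated as neutral, nothing else contributes.
Positive (K, R): R6, K16 → +2.
Negative (D, E): E1, E4, D8, D10, D15, D17 → −6.
Net charge = (+2) + (−6) = −4.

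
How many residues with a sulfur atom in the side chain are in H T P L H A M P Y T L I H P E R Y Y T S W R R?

1

The sulfur-bearing residues are cysteine (–SH) and methionine (–S–CH₃).
Matching residues: M7.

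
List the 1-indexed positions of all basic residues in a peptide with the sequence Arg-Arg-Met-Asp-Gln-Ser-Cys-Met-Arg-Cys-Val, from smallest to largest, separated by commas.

K, R, and H are the three residues with basic side chains (ε-amine, guanidinium, and imidazole respectively).
Matching residues: Arg1, Arg2, Arg9.

1, 2, 9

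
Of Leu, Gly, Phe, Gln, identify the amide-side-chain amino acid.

Asparagine (N) and glutamine (Q) have uncharged amide side chains.
Of the listed options, only Gln belongs to this group.

Gln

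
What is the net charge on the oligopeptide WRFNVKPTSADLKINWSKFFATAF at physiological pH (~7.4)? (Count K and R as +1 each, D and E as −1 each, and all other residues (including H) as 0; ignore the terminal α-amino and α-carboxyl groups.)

Positive (K, R): R2, K6, K13, K18 → +4.
Negative (D, E): D11 → −1.
Net charge = (+4) + (−1) = +3.

+3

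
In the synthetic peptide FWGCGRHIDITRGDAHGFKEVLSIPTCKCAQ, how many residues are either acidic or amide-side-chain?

4

Acidic: D, E. Amide-side-chain: N, Q.
Acidic residues here: D9, D14, E20 (3).
Amide-side-chain residues here: Q31 (1).
The two groups share no amino acid, so total = 3 + 1 = 4.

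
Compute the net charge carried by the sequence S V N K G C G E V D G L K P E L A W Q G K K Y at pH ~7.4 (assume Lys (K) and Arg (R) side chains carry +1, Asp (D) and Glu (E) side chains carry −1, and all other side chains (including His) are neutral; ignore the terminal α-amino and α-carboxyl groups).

Positive (K, R): K4, K13, K21, K22 → +4.
Negative (D, E): E8, D10, E15 → −3.
Net charge = (+4) + (−3) = +1.

+1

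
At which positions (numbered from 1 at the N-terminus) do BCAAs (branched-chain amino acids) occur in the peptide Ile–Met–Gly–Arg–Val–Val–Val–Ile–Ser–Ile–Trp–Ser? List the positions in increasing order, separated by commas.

Valine (V), leucine (L), and isoleucine (I) are the branched-chain amino acids.
Matching residues: Ile1, Val5, Val6, Val7, Ile8, Ile10.

1, 5, 6, 7, 8, 10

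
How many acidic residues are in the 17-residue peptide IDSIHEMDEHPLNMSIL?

4

Aspartate (D) and glutamate (E) have carboxylic-acid side chains and are the acidic amino acids.
Matching residues: D2, E6, D8, E9.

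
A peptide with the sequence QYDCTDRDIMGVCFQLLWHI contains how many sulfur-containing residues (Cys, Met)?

3

Matching residues: C4, M10, C13.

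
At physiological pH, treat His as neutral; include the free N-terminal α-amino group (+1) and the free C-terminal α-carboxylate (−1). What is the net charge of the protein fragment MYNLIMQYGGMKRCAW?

At pH ~7.4 the Lys and Arg side chains are protonated (+1), the Asp and Glu side chains are deprotonated (−1), and with His taken as neutral all other side chains carry no charge.
Positive (K, R): K12, R13 → +2.
Negative (D, E): none → −0.
The N-terminus (+1) and C-terminus (−1) cancel.
Net charge = (+2) + (−0) = +2.

+2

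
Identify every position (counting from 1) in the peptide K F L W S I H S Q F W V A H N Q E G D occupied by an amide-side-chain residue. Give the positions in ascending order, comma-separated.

9, 15, 16

Asparagine (N) and glutamine (Q) have uncharged amide side chains.
Matching residues: Q9, N15, Q16.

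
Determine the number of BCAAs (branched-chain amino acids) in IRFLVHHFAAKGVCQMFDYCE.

4

The BCAAs are Val, Leu, and Ile — aliphatic side chains with a branch point.
Matching residues: I1, L4, V5, V13.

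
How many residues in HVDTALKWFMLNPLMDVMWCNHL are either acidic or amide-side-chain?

4

Acidic: D, E. Amide-side-chain: N, Q.
Acidic residues here: D3, D16 (2).
Amide-side-chain residues here: N12, N21 (2).
The two groups share no amino acid, so total = 2 + 2 = 4.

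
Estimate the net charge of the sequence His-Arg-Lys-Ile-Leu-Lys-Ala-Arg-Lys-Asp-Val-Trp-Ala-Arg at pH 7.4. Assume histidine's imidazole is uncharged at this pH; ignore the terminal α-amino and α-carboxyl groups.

+5

The side chains ionized at physiological pH are Lys/Arg (+1) and Asp/Glu (−1); with His treated as neutral, nothing else contributes.
Positive (K, R): Arg2, Lys3, Lys6, Arg8, Lys9, Arg14 → +6.
Negative (D, E): Asp10 → −1.
Net charge = (+6) + (−1) = +5.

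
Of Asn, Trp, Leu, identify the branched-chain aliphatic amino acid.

Valine (V), leucine (L), and isoleucine (I) are the branched-chain amino acids.
Of the listed options, only Leu belongs to this group.

Leu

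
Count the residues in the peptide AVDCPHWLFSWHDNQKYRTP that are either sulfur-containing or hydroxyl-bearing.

Sulfur-containing: C, M. Hydroxyl-bearing: S, T, Y.
Sulfur-containing residues here: C4 (1).
Hydroxyl-bearing residues here: S10, Y17, T19 (3).
The two groups share no amino acid, so total = 1 + 3 = 4.

4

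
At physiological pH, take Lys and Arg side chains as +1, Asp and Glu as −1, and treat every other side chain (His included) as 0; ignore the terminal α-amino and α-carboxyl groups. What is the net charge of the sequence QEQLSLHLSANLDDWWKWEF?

-3

Positive (K, R): K17 → +1.
Negative (D, E): E2, D13, D14, E19 → −4.
Net charge = (+1) + (−4) = −3.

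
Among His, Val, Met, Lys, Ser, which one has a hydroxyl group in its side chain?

S, T, and Y are the three residues with a side-chain hydroxyl.
Of the listed options, only Ser belongs to this group.

Ser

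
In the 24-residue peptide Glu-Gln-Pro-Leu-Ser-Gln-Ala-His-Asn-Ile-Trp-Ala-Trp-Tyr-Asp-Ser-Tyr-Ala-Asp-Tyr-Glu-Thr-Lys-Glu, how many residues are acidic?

Only D (aspartate) and E (glutamate) carry a side-chain carboxylic acid.
Matching residues: Glu1, Asp15, Asp19, Glu21, Glu24.

5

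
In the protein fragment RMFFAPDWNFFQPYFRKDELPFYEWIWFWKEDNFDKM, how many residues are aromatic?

F, W, and Y each carry an aromatic ring on the side chain.
Matching residues: F3, F4, W8, F10, F11, Y14, F15, F22, Y23, W25, W27, F28, W29, F34.

14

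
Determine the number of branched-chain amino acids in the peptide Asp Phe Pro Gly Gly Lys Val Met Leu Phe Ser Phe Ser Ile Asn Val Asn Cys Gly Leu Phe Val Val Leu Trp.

Valine (V), leucine (L), and isoleucine (I) are the branched-chain amino acids.
Matching residues: Val7, Leu9, Ile14, Val16, Leu20, Val22, Val23, Leu24.

8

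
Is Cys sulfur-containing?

Yes

Cysteine (C, thiol) and methionine (M, thioether) are the two sulfur-containing amino acids.
Cysteine is in this group.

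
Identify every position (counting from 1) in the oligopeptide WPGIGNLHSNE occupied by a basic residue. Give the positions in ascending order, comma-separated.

Matching residues: H8.

8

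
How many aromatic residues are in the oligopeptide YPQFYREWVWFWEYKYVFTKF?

F, W, and Y each carry an aromatic ring on the side chain.
Matching residues: Y1, F4, Y5, W8, W10, F11, W12, Y14, Y16, F18, F21.

11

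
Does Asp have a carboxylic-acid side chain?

The acidic residues are Asp (D) and Glu (E), whose side chains end in a carboxylate group.
Aspartate is in this group.

Yes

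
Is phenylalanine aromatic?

Yes

F, W, and Y each carry an aromatic ring on the side chain.
Phenylalanine is in this group.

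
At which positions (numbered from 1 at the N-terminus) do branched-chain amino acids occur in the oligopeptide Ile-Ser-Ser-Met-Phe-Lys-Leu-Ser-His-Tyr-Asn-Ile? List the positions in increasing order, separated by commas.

V, L, and I make up the branched-chain aliphatic group.
Matching residues: Ile1, Leu7, Ile12.

1, 7, 12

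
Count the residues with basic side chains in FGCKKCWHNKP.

K, R, and H are the three residues with basic side chains (ε-amine, guanidinium, and imidazole respectively).
Matching residues: K4, K5, H8, K10.

4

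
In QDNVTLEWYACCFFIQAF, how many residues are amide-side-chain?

3

Asparagine (N) and glutamine (Q) have uncharged amide side chains.
Matching residues: Q1, N3, Q16.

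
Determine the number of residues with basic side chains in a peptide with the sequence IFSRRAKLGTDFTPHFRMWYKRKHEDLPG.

K, R, and H are the three residues with basic side chains (ε-amine, guanidinium, and imidazole respectively).
Matching residues: R4, R5, K7, H15, R17, K21, R22, K23, H24.

9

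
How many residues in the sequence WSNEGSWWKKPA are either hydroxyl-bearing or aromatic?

5

Hydroxyl-bearing: S, T, Y. Aromatic: F, W, Y.
Hydroxyl-bearing residues here: S2, S6 (2).
Aromatic residues here: W1, W7, W8 (3).
(Y belongs to both groups, but none appear in this sequence.) Total = 2 + 3 = 5.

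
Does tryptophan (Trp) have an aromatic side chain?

Phenylalanine (F), tryptophan (W), and tyrosine (Y) have aromatic ring side chains.
Tryptophan is in this group.

Yes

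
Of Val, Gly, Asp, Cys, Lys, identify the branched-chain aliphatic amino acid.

Val

V, L, and I make up the branched-chain aliphatic group.
Of the listed options, only Val belongs to this group.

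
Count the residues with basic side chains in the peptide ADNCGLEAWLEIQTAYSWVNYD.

0

The basic amino acids are Lys (K), Arg (R), and His (H).
None of the 22 residues belong to this group.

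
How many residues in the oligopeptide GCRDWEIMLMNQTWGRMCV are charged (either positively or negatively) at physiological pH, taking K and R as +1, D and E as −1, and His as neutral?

Charged side chains at pH ~7.4: K, R (positive); D, E (negative).
Matching residues: R3, D4, E6, R16.

4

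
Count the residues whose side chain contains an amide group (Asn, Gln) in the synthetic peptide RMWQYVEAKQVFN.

Matching residues: Q4, Q10, N13.

3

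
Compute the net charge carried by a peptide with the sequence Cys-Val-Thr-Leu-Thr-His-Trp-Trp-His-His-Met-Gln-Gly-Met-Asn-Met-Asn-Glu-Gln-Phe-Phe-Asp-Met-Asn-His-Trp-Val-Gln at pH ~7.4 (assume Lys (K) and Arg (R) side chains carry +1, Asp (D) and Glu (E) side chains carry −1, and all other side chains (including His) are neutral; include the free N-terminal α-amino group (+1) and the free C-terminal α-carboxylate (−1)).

Positive (K, R): none → +0.
Negative (D, E): Glu18, Asp22 → −2.
The N-terminus (+1) and C-terminus (−1) cancel.
Net charge = (+0) + (−2) = −2.

-2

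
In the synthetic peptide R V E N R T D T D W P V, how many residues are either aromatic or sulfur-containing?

1

Aromatic: F, W, Y. Sulfur-containing: C, M.
Aromatic residues here: W10 (1).
Sulfur-containing residues here: none (0).
The two groups share no amino acid, so total = 1 + 0 = 1.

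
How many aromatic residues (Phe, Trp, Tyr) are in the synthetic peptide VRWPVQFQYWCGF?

Matching residues: W3, F7, Y9, W10, F13.

5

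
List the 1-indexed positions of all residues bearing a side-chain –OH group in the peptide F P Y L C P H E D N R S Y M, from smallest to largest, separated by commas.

S, T, and Y are the three residues with a side-chain hydroxyl.
Matching residues: Y3, S12, Y13.

3, 12, 13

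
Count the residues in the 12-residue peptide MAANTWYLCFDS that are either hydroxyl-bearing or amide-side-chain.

Hydroxyl-bearing: S, T, Y. Amide-side-chain: N, Q.
Hydroxyl-bearing residues here: T5, Y7, S12 (3).
Amide-side-chain residues here: N4 (1).
The two groups share no amino acid, so total = 3 + 1 = 4.

4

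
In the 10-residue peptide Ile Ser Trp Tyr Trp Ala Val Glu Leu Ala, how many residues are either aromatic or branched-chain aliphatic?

Aromatic: F, W, Y. Branched-chain aliphatic: I, L, V.
Aromatic residues here: Trp3, Tyr4, Trp5 (3).
Branched-chain aliphatic residues here: Ile1, Val7, Leu9 (3).
The two groups share no amino acid, so total = 3 + 3 = 6.

6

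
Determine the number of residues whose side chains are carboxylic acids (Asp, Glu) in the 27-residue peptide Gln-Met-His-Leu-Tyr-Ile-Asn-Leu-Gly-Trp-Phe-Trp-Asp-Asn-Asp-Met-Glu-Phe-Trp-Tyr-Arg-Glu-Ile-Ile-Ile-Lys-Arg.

Matching residues: Asp13, Asp15, Glu17, Glu22.

4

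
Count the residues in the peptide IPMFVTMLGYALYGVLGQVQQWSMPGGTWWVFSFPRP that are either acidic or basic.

Acidic: D, E. Basic: H, K, R.
Acidic residues here: none (0).
Basic residues here: R36 (1).
The two groups share no amino acid, so total = 0 + 1 = 1.

1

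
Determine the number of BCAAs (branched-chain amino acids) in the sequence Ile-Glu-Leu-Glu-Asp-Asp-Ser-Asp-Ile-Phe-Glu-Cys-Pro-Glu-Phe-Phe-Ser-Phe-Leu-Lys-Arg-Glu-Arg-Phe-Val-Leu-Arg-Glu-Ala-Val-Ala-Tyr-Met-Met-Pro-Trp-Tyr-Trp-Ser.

V, L, and I make up the branched-chain aliphatic group.
Matching residues: Ile1, Leu3, Ile9, Leu19, Val25, Leu26, Val30.

7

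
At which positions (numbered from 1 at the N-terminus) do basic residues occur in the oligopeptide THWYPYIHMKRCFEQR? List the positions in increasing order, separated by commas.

2, 8, 10, 11, 16

The basic amino acids are Lys (K), Arg (R), and His (H).
Matching residues: H2, H8, K10, R11, R16.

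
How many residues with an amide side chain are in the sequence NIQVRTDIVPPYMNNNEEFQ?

Only N (asparagine) and Q (glutamine) carry a side-chain carboxamide.
Matching residues: N1, Q3, N14, N15, N16, Q20.

6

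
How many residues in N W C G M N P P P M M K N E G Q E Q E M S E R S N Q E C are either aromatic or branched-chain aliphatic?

1

Aromatic: F, W, Y. Branched-chain aliphatic: I, L, V.
Aromatic residues here: W2 (1).
Branched-chain aliphatic residues here: none (0).
The two groups share no amino acid, so total = 1 + 0 = 1.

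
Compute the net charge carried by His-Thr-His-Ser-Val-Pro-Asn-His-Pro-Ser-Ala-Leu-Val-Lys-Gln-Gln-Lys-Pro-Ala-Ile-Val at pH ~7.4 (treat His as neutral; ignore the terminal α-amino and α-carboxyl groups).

+2

At pH ~7.4 the Lys and Arg side chains are protonated (+1), the Asp and Glu side chains are deprotonated (−1), and with His taken as neutral all other side chains carry no charge.
Positive (K, R): Lys14, Lys17 → +2.
Negative (D, E): none → −0.
Net charge = (+2) + (−0) = +2.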